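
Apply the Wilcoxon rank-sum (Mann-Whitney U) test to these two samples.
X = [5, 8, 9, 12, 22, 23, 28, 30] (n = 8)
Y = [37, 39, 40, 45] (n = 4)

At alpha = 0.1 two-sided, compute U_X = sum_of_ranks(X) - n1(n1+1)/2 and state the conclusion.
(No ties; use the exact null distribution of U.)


Step 1: Combine and sort all 12 observations; assign midranks.
sorted (value, group): (5,X), (8,X), (9,X), (12,X), (22,X), (23,X), (28,X), (30,X), (37,Y), (39,Y), (40,Y), (45,Y)
ranks: 5->1, 8->2, 9->3, 12->4, 22->5, 23->6, 28->7, 30->8, 37->9, 39->10, 40->11, 45->12
Step 2: Rank sum for X: R1 = 1 + 2 + 3 + 4 + 5 + 6 + 7 + 8 = 36.
Step 3: U_X = R1 - n1(n1+1)/2 = 36 - 8*9/2 = 36 - 36 = 0.
       U_Y = n1*n2 - U_X = 32 - 0 = 32.
Step 4: No ties, so the exact null distribution of U (based on enumerating the C(12,8) = 495 equally likely rank assignments) gives the two-sided p-value.
Step 5: p-value = 0.004040; compare to alpha = 0.1. reject H0.

U_X = 0, p = 0.004040, reject H0 at alpha = 0.1.


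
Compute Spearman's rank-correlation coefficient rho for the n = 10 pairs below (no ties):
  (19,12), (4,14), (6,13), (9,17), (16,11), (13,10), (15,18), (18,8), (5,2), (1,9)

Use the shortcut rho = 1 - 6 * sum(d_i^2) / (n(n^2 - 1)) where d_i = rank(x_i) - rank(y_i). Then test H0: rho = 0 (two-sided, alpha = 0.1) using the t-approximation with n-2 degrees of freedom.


Step 1: Rank x and y separately (midranks; no ties here).
rank(x): 19->10, 4->2, 6->4, 9->5, 16->8, 13->6, 15->7, 18->9, 5->3, 1->1
rank(y): 12->6, 14->8, 13->7, 17->9, 11->5, 10->4, 18->10, 8->2, 2->1, 9->3
Step 2: d_i = R_x(i) - R_y(i); compute d_i^2.
  (10-6)^2=16, (2-8)^2=36, (4-7)^2=9, (5-9)^2=16, (8-5)^2=9, (6-4)^2=4, (7-10)^2=9, (9-2)^2=49, (3-1)^2=4, (1-3)^2=4
sum(d^2) = 156.
Step 3: rho = 1 - 6*156 / (10*(10^2 - 1)) = 1 - 936/990 = 0.054545.
Step 4: Under H0, t = rho * sqrt((n-2)/(1-rho^2)) = 0.1545 ~ t(8).
Step 5: Two-sided p-value from the t-distribution with 8 df = 0.881036.
Step 6: alpha = 0.1. fail to reject H0.

rho = 0.0545, p = 0.881036, fail to reject H0 at alpha = 0.1.


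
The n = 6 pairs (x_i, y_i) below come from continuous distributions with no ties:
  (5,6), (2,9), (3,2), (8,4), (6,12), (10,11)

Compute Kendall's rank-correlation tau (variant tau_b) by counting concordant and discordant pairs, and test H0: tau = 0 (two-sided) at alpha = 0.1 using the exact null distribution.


Step 1: Enumerate the 15 unordered pairs (i,j) with i<j and classify each by sign(x_j-x_i) * sign(y_j-y_i).
  (1,2):dx=-3,dy=+3->D; (1,3):dx=-2,dy=-4->C; (1,4):dx=+3,dy=-2->D; (1,5):dx=+1,dy=+6->C
  (1,6):dx=+5,dy=+5->C; (2,3):dx=+1,dy=-7->D; (2,4):dx=+6,dy=-5->D; (2,5):dx=+4,dy=+3->C
  (2,6):dx=+8,dy=+2->C; (3,4):dx=+5,dy=+2->C; (3,5):dx=+3,dy=+10->C; (3,6):dx=+7,dy=+9->C
  (4,5):dx=-2,dy=+8->D; (4,6):dx=+2,dy=+7->C; (5,6):dx=+4,dy=-1->D
Step 2: C = 9, D = 6, total pairs = 15.
Step 3: tau = (C - D)/(n(n-1)/2) = (9 - 6)/15 = 0.200000.
Step 4: Exact two-sided p-value (enumerate n! = 720 permutations of y under H0): p = 0.719444.
Step 5: alpha = 0.1. fail to reject H0.

tau_b = 0.2000 (C=9, D=6), p = 0.719444, fail to reject H0.


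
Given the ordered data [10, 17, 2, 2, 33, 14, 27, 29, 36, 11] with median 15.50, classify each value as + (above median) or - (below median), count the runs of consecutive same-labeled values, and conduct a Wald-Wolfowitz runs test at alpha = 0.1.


Step 1: Compute median = 15.50; label A = above, B = below.
Labels in order: BABBABAAAB  (n_A = 5, n_B = 5)
Step 2: Count runs R = 7.
Step 3: Under H0 (random ordering), E[R] = 2*n_A*n_B/(n_A+n_B) + 1 = 2*5*5/10 + 1 = 6.0000.
        Var[R] = 2*n_A*n_B*(2*n_A*n_B - n_A - n_B) / ((n_A+n_B)^2 * (n_A+n_B-1)) = 2000/900 = 2.2222.
        SD[R] = 1.4907.
Step 4: Continuity-corrected z = (R - 0.5 - E[R]) / SD[R] = (7 - 0.5 - 6.0000) / 1.4907 = 0.3354.
Step 5: Two-sided p-value via normal approximation = 2*(1 - Phi(|z|)) = 0.737316.
Step 6: alpha = 0.1. fail to reject H0.

R = 7, z = 0.3354, p = 0.737316, fail to reject H0.


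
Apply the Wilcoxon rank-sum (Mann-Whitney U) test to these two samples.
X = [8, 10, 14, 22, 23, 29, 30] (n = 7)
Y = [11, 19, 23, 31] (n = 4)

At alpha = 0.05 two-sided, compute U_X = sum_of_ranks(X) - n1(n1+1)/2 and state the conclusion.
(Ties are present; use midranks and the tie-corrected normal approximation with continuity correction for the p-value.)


Step 1: Combine and sort all 11 observations; assign midranks.
sorted (value, group): (8,X), (10,X), (11,Y), (14,X), (19,Y), (22,X), (23,X), (23,Y), (29,X), (30,X), (31,Y)
ranks: 8->1, 10->2, 11->3, 14->4, 19->5, 22->6, 23->7.5, 23->7.5, 29->9, 30->10, 31->11
Step 2: Rank sum for X: R1 = 1 + 2 + 4 + 6 + 7.5 + 9 + 10 = 39.5.
Step 3: U_X = R1 - n1(n1+1)/2 = 39.5 - 7*8/2 = 39.5 - 28 = 11.5.
       U_Y = n1*n2 - U_X = 28 - 11.5 = 16.5.
Step 4: Ties are present, so use the tie-corrected normal approximation (with continuity correction) for the p-value.
Step 5: p-value = 0.704817; compare to alpha = 0.05. fail to reject H0.

U_X = 11.5, p = 0.704817, fail to reject H0 at alpha = 0.05.


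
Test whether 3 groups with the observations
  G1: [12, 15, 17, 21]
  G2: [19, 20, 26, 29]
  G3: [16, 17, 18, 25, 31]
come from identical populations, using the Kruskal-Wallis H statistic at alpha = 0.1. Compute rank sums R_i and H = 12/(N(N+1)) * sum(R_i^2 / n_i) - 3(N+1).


Step 1: Combine all N = 13 observations and assign midranks.
sorted (value, group, rank): (12,G1,1), (15,G1,2), (16,G3,3), (17,G1,4.5), (17,G3,4.5), (18,G3,6), (19,G2,7), (20,G2,8), (21,G1,9), (25,G3,10), (26,G2,11), (29,G2,12), (31,G3,13)
Step 2: Sum ranks within each group.
R_1 = 16.5 (n_1 = 4)
R_2 = 38 (n_2 = 4)
R_3 = 36.5 (n_3 = 5)
Step 3: H = 12/(N(N+1)) * sum(R_i^2/n_i) - 3(N+1)
     = 12/(13*14) * (16.5^2/4 + 38^2/4 + 36.5^2/5) - 3*14
     = 0.065934 * 695.513 - 42
     = 3.857967.
Step 4: Ties present; correction factor C = 1 - 6/(13^3 - 13) = 0.997253. Corrected H = 3.857967 / 0.997253 = 3.868595.
Step 5: Under H0, H ~ chi^2(2); p-value = 0.144526.
Step 6: alpha = 0.1. fail to reject H0.

H = 3.8686, df = 2, p = 0.144526, fail to reject H0.


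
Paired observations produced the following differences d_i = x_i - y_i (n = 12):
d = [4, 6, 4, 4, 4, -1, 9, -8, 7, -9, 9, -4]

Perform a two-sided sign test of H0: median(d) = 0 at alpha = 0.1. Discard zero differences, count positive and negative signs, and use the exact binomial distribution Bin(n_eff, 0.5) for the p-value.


Step 1: Discard zero differences. Original n = 12; n_eff = number of nonzero differences = 12.
Nonzero differences (with sign): +4, +6, +4, +4, +4, -1, +9, -8, +7, -9, +9, -4
Step 2: Count signs: positive = 8, negative = 4.
Step 3: Under H0: P(positive) = 0.5, so the number of positives S ~ Bin(12, 0.5).
Step 4: Two-sided exact p-value = sum of Bin(12,0.5) probabilities at or below the observed probability = 0.387695.
Step 5: alpha = 0.1. fail to reject H0.

n_eff = 12, pos = 8, neg = 4, p = 0.387695, fail to reject H0.


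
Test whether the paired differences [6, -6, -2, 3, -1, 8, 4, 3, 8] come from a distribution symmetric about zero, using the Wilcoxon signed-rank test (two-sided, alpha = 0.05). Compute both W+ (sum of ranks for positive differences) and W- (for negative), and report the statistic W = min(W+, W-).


Step 1: Drop any zero differences (none here) and take |d_i|.
|d| = [6, 6, 2, 3, 1, 8, 4, 3, 8]
Step 2: Midrank |d_i| (ties get averaged ranks).
ranks: |6|->6.5, |6|->6.5, |2|->2, |3|->3.5, |1|->1, |8|->8.5, |4|->5, |3|->3.5, |8|->8.5
Step 3: Attach original signs; sum ranks with positive sign and with negative sign.
W+ = 6.5 + 3.5 + 8.5 + 5 + 3.5 + 8.5 = 35.5
W- = 6.5 + 2 + 1 = 9.5
(Check: W+ + W- = 45 should equal n(n+1)/2 = 45.)
Step 4: Test statistic W = min(W+, W-) = 9.5.
Step 5: Ties in |d|, so use the tie-corrected normal approximation.
        E[W] = n(n+1)/4 = 9*10/4 = 22.5.
        Tie groups: |d|=3 (t=2), |d|=6 (t=2), |d|=8 (t=2); sum(t^3 - t) = 18.
        Var[W] = n(n+1)(2n+1)/24 - sum(t^3-t)/48 = 1710/24 - 18/48 = 70.875.
        z = (W - E[W]) / sqrt(Var[W]) = (9.5 - 22.5) / 8.4187 = -1.5442.
        Two-sided p = 2*Phi(z) = 0.122546.
Step 6: alpha = 0.05. fail to reject H0.

W+ = 35.5, W- = 9.5, W = min = 9.5, p = 0.122546, fail to reject H0.


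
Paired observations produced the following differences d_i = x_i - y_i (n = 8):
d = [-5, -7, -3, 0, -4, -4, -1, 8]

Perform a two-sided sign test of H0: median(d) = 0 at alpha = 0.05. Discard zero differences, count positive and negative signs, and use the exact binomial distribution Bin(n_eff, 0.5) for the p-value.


Step 1: Discard zero differences. Original n = 8; n_eff = number of nonzero differences = 7.
Nonzero differences (with sign): -5, -7, -3, -4, -4, -1, +8
Step 2: Count signs: positive = 1, negative = 6.
Step 3: Under H0: P(positive) = 0.5, so the number of positives S ~ Bin(7, 0.5).
Step 4: Two-sided exact p-value = sum of Bin(7,0.5) probabilities at or below the observed probability = 0.125000.
Step 5: alpha = 0.05. fail to reject H0.

n_eff = 7, pos = 1, neg = 6, p = 0.125000, fail to reject H0.


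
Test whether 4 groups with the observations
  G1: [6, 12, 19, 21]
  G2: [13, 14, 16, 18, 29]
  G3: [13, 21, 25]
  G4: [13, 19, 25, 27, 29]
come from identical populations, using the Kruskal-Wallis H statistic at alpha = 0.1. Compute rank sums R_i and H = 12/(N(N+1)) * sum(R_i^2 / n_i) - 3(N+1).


Step 1: Combine all N = 17 observations and assign midranks.
sorted (value, group, rank): (6,G1,1), (12,G1,2), (13,G2,4), (13,G3,4), (13,G4,4), (14,G2,6), (16,G2,7), (18,G2,8), (19,G1,9.5), (19,G4,9.5), (21,G1,11.5), (21,G3,11.5), (25,G3,13.5), (25,G4,13.5), (27,G4,15), (29,G2,16.5), (29,G4,16.5)
Step 2: Sum ranks within each group.
R_1 = 24 (n_1 = 4)
R_2 = 41.5 (n_2 = 5)
R_3 = 29 (n_3 = 3)
R_4 = 58.5 (n_4 = 5)
Step 3: H = 12/(N(N+1)) * sum(R_i^2/n_i) - 3(N+1)
     = 12/(17*18) * (24^2/4 + 41.5^2/5 + 29^2/3 + 58.5^2/5) - 3*18
     = 0.039216 * 1453.23 - 54
     = 2.989542.
Step 4: Ties present; correction factor C = 1 - 48/(17^3 - 17) = 0.990196. Corrected H = 2.989542 / 0.990196 = 3.019142.
Step 5: Under H0, H ~ chi^2(3); p-value = 0.388683.
Step 6: alpha = 0.1. fail to reject H0.

H = 3.0191, df = 3, p = 0.388683, fail to reject H0.


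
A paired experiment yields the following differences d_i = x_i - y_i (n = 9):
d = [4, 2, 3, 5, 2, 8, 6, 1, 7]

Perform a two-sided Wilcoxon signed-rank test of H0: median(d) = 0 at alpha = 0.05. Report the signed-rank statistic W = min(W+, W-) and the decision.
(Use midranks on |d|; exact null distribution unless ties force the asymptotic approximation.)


Step 1: Drop any zero differences (none here) and take |d_i|.
|d| = [4, 2, 3, 5, 2, 8, 6, 1, 7]
Step 2: Midrank |d_i| (ties get averaged ranks).
ranks: |4|->5, |2|->2.5, |3|->4, |5|->6, |2|->2.5, |8|->9, |6|->7, |1|->1, |7|->8
Step 3: Attach original signs; sum ranks with positive sign and with negative sign.
W+ = 5 + 2.5 + 4 + 6 + 2.5 + 9 + 7 + 1 + 8 = 45
W- = 0 = 0
(Check: W+ + W- = 45 should equal n(n+1)/2 = 45.)
Step 4: Test statistic W = min(W+, W-) = 0.
Step 5: Ties in |d|, so use the tie-corrected normal approximation.
        E[W] = n(n+1)/4 = 9*10/4 = 22.5.
        Tie groups: |d|=2 (t=2); sum(t^3 - t) = 6.
        Var[W] = n(n+1)(2n+1)/24 - sum(t^3-t)/48 = 1710/24 - 6/48 = 71.125.
        z = (W - E[W]) / sqrt(Var[W]) = (0 - 22.5) / 8.4336 = -2.6679.
        Two-sided p = 2*Phi(z) = 0.007632.
Step 6: alpha = 0.05. reject H0.

W+ = 45, W- = 0, W = min = 0, p = 0.007632, reject H0.


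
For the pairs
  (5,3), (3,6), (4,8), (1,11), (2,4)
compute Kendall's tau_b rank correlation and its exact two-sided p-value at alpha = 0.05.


Step 1: Enumerate the 10 unordered pairs (i,j) with i<j and classify each by sign(x_j-x_i) * sign(y_j-y_i).
  (1,2):dx=-2,dy=+3->D; (1,3):dx=-1,dy=+5->D; (1,4):dx=-4,dy=+8->D; (1,5):dx=-3,dy=+1->D
  (2,3):dx=+1,dy=+2->C; (2,4):dx=-2,dy=+5->D; (2,5):dx=-1,dy=-2->C; (3,4):dx=-3,dy=+3->D
  (3,5):dx=-2,dy=-4->C; (4,5):dx=+1,dy=-7->D
Step 2: C = 3, D = 7, total pairs = 10.
Step 3: tau = (C - D)/(n(n-1)/2) = (3 - 7)/10 = -0.400000.
Step 4: Exact two-sided p-value (enumerate n! = 120 permutations of y under H0): p = 0.483333.
Step 5: alpha = 0.05. fail to reject H0.

tau_b = -0.4000 (C=3, D=7), p = 0.483333, fail to reject H0.


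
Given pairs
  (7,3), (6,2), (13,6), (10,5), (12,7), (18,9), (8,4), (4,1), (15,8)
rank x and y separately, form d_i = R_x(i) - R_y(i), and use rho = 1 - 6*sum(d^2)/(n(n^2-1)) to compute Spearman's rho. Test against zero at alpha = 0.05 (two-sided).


Step 1: Rank x and y separately (midranks; no ties here).
rank(x): 7->3, 6->2, 13->7, 10->5, 12->6, 18->9, 8->4, 4->1, 15->8
rank(y): 3->3, 2->2, 6->6, 5->5, 7->7, 9->9, 4->4, 1->1, 8->8
Step 2: d_i = R_x(i) - R_y(i); compute d_i^2.
  (3-3)^2=0, (2-2)^2=0, (7-6)^2=1, (5-5)^2=0, (6-7)^2=1, (9-9)^2=0, (4-4)^2=0, (1-1)^2=0, (8-8)^2=0
sum(d^2) = 2.
Step 3: rho = 1 - 6*2 / (9*(9^2 - 1)) = 1 - 12/720 = 0.983333.
Step 4: Under H0, t = rho * sqrt((n-2)/(1-rho^2)) = 14.3096 ~ t(7).
Step 5: Two-sided p-value from the t-distribution with 7 df = 0.000002.
Step 6: alpha = 0.05. reject H0.

rho = 0.9833, p = 0.000002, reject H0 at alpha = 0.05.


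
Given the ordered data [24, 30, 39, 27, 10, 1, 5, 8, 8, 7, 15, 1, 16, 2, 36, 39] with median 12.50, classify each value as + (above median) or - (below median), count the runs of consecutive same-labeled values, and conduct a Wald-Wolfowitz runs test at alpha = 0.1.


Step 1: Compute median = 12.50; label A = above, B = below.
Labels in order: AAAABBBBBBABABAA  (n_A = 8, n_B = 8)
Step 2: Count runs R = 7.
Step 3: Under H0 (random ordering), E[R] = 2*n_A*n_B/(n_A+n_B) + 1 = 2*8*8/16 + 1 = 9.0000.
        Var[R] = 2*n_A*n_B*(2*n_A*n_B - n_A - n_B) / ((n_A+n_B)^2 * (n_A+n_B-1)) = 14336/3840 = 3.7333.
        SD[R] = 1.9322.
Step 4: Continuity-corrected z = (R + 0.5 - E[R]) / SD[R] = (7 + 0.5 - 9.0000) / 1.9322 = -0.7763.
Step 5: Two-sided p-value via normal approximation = 2*(1 - Phi(|z|)) = 0.437558.
Step 6: alpha = 0.1. fail to reject H0.

R = 7, z = -0.7763, p = 0.437558, fail to reject H0.


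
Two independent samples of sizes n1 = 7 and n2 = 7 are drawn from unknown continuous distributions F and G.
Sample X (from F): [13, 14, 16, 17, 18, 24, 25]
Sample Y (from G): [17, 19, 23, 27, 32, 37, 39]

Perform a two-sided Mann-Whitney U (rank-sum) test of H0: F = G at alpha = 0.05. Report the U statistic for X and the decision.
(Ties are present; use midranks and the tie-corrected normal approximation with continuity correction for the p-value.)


Step 1: Combine and sort all 14 observations; assign midranks.
sorted (value, group): (13,X), (14,X), (16,X), (17,X), (17,Y), (18,X), (19,Y), (23,Y), (24,X), (25,X), (27,Y), (32,Y), (37,Y), (39,Y)
ranks: 13->1, 14->2, 16->3, 17->4.5, 17->4.5, 18->6, 19->7, 23->8, 24->9, 25->10, 27->11, 32->12, 37->13, 39->14
Step 2: Rank sum for X: R1 = 1 + 2 + 3 + 4.5 + 6 + 9 + 10 = 35.5.
Step 3: U_X = R1 - n1(n1+1)/2 = 35.5 - 7*8/2 = 35.5 - 28 = 7.5.
       U_Y = n1*n2 - U_X = 49 - 7.5 = 41.5.
Step 4: Ties are present, so use the tie-corrected normal approximation (with continuity correction) for the p-value.
Step 5: p-value = 0.034806; compare to alpha = 0.05. reject H0.

U_X = 7.5, p = 0.034806, reject H0 at alpha = 0.05.


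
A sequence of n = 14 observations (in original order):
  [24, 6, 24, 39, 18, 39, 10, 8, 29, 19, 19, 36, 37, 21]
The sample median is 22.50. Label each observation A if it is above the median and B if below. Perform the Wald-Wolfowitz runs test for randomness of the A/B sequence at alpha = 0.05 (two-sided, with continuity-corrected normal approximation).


Step 1: Compute median = 22.50; label A = above, B = below.
Labels in order: ABAABABBABBAAB  (n_A = 7, n_B = 7)
Step 2: Count runs R = 10.
Step 3: Under H0 (random ordering), E[R] = 2*n_A*n_B/(n_A+n_B) + 1 = 2*7*7/14 + 1 = 8.0000.
        Var[R] = 2*n_A*n_B*(2*n_A*n_B - n_A - n_B) / ((n_A+n_B)^2 * (n_A+n_B-1)) = 8232/2548 = 3.2308.
        SD[R] = 1.7974.
Step 4: Continuity-corrected z = (R - 0.5 - E[R]) / SD[R] = (10 - 0.5 - 8.0000) / 1.7974 = 0.8345.
Step 5: Two-sided p-value via normal approximation = 2*(1 - Phi(|z|)) = 0.403986.
Step 6: alpha = 0.05. fail to reject H0.

R = 10, z = 0.8345, p = 0.403986, fail to reject H0.


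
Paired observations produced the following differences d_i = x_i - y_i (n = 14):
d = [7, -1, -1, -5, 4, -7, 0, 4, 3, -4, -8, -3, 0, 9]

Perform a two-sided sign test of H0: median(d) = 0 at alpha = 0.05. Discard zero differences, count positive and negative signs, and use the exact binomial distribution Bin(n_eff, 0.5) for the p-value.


Step 1: Discard zero differences. Original n = 14; n_eff = number of nonzero differences = 12.
Nonzero differences (with sign): +7, -1, -1, -5, +4, -7, +4, +3, -4, -8, -3, +9
Step 2: Count signs: positive = 5, negative = 7.
Step 3: Under H0: P(positive) = 0.5, so the number of positives S ~ Bin(12, 0.5).
Step 4: Two-sided exact p-value = sum of Bin(12,0.5) probabilities at or below the observed probability = 0.774414.
Step 5: alpha = 0.05. fail to reject H0.

n_eff = 12, pos = 5, neg = 7, p = 0.774414, fail to reject H0.


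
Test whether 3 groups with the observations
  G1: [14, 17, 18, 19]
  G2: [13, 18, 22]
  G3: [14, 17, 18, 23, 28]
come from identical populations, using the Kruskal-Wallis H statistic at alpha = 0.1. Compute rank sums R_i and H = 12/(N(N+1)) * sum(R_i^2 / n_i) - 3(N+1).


Step 1: Combine all N = 12 observations and assign midranks.
sorted (value, group, rank): (13,G2,1), (14,G1,2.5), (14,G3,2.5), (17,G1,4.5), (17,G3,4.5), (18,G1,7), (18,G2,7), (18,G3,7), (19,G1,9), (22,G2,10), (23,G3,11), (28,G3,12)
Step 2: Sum ranks within each group.
R_1 = 23 (n_1 = 4)
R_2 = 18 (n_2 = 3)
R_3 = 37 (n_3 = 5)
Step 3: H = 12/(N(N+1)) * sum(R_i^2/n_i) - 3(N+1)
     = 12/(12*13) * (23^2/4 + 18^2/3 + 37^2/5) - 3*13
     = 0.076923 * 514.05 - 39
     = 0.542308.
Step 4: Ties present; correction factor C = 1 - 36/(12^3 - 12) = 0.979021. Corrected H = 0.542308 / 0.979021 = 0.553929.
Step 5: Under H0, H ~ chi^2(2); p-value = 0.758082.
Step 6: alpha = 0.1. fail to reject H0.

H = 0.5539, df = 2, p = 0.758082, fail to reject H0.


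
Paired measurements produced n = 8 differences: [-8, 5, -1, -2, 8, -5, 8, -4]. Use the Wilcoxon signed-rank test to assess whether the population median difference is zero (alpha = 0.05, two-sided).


Step 1: Drop any zero differences (none here) and take |d_i|.
|d| = [8, 5, 1, 2, 8, 5, 8, 4]
Step 2: Midrank |d_i| (ties get averaged ranks).
ranks: |8|->7, |5|->4.5, |1|->1, |2|->2, |8|->7, |5|->4.5, |8|->7, |4|->3
Step 3: Attach original signs; sum ranks with positive sign and with negative sign.
W+ = 4.5 + 7 + 7 = 18.5
W- = 7 + 1 + 2 + 4.5 + 3 = 17.5
(Check: W+ + W- = 36 should equal n(n+1)/2 = 36.)
Step 4: Test statistic W = min(W+, W-) = 17.5.
Step 5: Ties in |d|, so use the tie-corrected normal approximation.
        E[W] = n(n+1)/4 = 8*9/4 = 18.
        Tie groups: |d|=5 (t=2), |d|=8 (t=3); sum(t^3 - t) = 30.
        Var[W] = n(n+1)(2n+1)/24 - sum(t^3-t)/48 = 1224/24 - 30/48 = 50.375.
        z = (W - E[W]) / sqrt(Var[W]) = (17.5 - 18) / 7.0975 = -0.0704.
        Two-sided p = 2*Phi(z) = 0.943838.
Step 6: alpha = 0.05. fail to reject H0.

W+ = 18.5, W- = 17.5, W = min = 17.5, p = 0.943838, fail to reject H0.


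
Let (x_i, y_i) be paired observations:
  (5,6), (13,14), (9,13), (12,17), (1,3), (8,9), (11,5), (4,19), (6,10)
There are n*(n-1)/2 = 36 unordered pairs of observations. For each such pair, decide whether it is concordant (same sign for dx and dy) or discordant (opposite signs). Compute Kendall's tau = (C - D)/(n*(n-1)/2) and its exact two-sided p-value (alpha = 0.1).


Step 1: Enumerate the 36 unordered pairs (i,j) with i<j and classify each by sign(x_j-x_i) * sign(y_j-y_i).
  (1,2):dx=+8,dy=+8->C; (1,3):dx=+4,dy=+7->C; (1,4):dx=+7,dy=+11->C; (1,5):dx=-4,dy=-3->C
  (1,6):dx=+3,dy=+3->C; (1,7):dx=+6,dy=-1->D; (1,8):dx=-1,dy=+13->D; (1,9):dx=+1,dy=+4->C
  (2,3):dx=-4,dy=-1->C; (2,4):dx=-1,dy=+3->D; (2,5):dx=-12,dy=-11->C; (2,6):dx=-5,dy=-5->C
  (2,7):dx=-2,dy=-9->C; (2,8):dx=-9,dy=+5->D; (2,9):dx=-7,dy=-4->C; (3,4):dx=+3,dy=+4->C
  (3,5):dx=-8,dy=-10->C; (3,6):dx=-1,dy=-4->C; (3,7):dx=+2,dy=-8->D; (3,8):dx=-5,dy=+6->D
  (3,9):dx=-3,dy=-3->C; (4,5):dx=-11,dy=-14->C; (4,6):dx=-4,dy=-8->C; (4,7):dx=-1,dy=-12->C
  (4,8):dx=-8,dy=+2->D; (4,9):dx=-6,dy=-7->C; (5,6):dx=+7,dy=+6->C; (5,7):dx=+10,dy=+2->C
  (5,8):dx=+3,dy=+16->C; (5,9):dx=+5,dy=+7->C; (6,7):dx=+3,dy=-4->D; (6,8):dx=-4,dy=+10->D
  (6,9):dx=-2,dy=+1->D; (7,8):dx=-7,dy=+14->D; (7,9):dx=-5,dy=+5->D; (8,9):dx=+2,dy=-9->D
Step 2: C = 23, D = 13, total pairs = 36.
Step 3: tau = (C - D)/(n(n-1)/2) = (23 - 13)/36 = 0.277778.
Step 4: Exact two-sided p-value (enumerate n! = 362880 permutations of y under H0): p = 0.358488.
Step 5: alpha = 0.1. fail to reject H0.

tau_b = 0.2778 (C=23, D=13), p = 0.358488, fail to reject H0.


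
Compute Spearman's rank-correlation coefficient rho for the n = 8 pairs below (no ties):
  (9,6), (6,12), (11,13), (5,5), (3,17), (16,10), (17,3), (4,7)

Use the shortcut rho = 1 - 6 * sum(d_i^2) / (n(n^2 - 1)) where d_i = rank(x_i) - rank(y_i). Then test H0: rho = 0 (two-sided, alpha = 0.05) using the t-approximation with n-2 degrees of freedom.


Step 1: Rank x and y separately (midranks; no ties here).
rank(x): 9->5, 6->4, 11->6, 5->3, 3->1, 16->7, 17->8, 4->2
rank(y): 6->3, 12->6, 13->7, 5->2, 17->8, 10->5, 3->1, 7->4
Step 2: d_i = R_x(i) - R_y(i); compute d_i^2.
  (5-3)^2=4, (4-6)^2=4, (6-7)^2=1, (3-2)^2=1, (1-8)^2=49, (7-5)^2=4, (8-1)^2=49, (2-4)^2=4
sum(d^2) = 116.
Step 3: rho = 1 - 6*116 / (8*(8^2 - 1)) = 1 - 696/504 = -0.380952.
Step 4: Under H0, t = rho * sqrt((n-2)/(1-rho^2)) = -1.0092 ~ t(6).
Step 5: Two-sided p-value from the t-distribution with 6 df = 0.351813.
Step 6: alpha = 0.05. fail to reject H0.

rho = -0.3810, p = 0.351813, fail to reject H0 at alpha = 0.05.


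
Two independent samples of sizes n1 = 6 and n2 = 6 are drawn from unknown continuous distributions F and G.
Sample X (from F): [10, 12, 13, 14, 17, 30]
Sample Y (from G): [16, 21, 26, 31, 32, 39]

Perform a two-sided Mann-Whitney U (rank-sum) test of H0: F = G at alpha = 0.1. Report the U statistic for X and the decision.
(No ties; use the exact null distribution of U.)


Step 1: Combine and sort all 12 observations; assign midranks.
sorted (value, group): (10,X), (12,X), (13,X), (14,X), (16,Y), (17,X), (21,Y), (26,Y), (30,X), (31,Y), (32,Y), (39,Y)
ranks: 10->1, 12->2, 13->3, 14->4, 16->5, 17->6, 21->7, 26->8, 30->9, 31->10, 32->11, 39->12
Step 2: Rank sum for X: R1 = 1 + 2 + 3 + 4 + 6 + 9 = 25.
Step 3: U_X = R1 - n1(n1+1)/2 = 25 - 6*7/2 = 25 - 21 = 4.
       U_Y = n1*n2 - U_X = 36 - 4 = 32.
Step 4: No ties, so the exact null distribution of U (based on enumerating the C(12,6) = 924 equally likely rank assignments) gives the two-sided p-value.
Step 5: p-value = 0.025974; compare to alpha = 0.1. reject H0.

U_X = 4, p = 0.025974, reject H0 at alpha = 0.1.


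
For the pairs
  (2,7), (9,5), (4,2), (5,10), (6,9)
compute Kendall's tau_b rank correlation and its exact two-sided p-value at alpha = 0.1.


Step 1: Enumerate the 10 unordered pairs (i,j) with i<j and classify each by sign(x_j-x_i) * sign(y_j-y_i).
  (1,2):dx=+7,dy=-2->D; (1,3):dx=+2,dy=-5->D; (1,4):dx=+3,dy=+3->C; (1,5):dx=+4,dy=+2->C
  (2,3):dx=-5,dy=-3->C; (2,4):dx=-4,dy=+5->D; (2,5):dx=-3,dy=+4->D; (3,4):dx=+1,dy=+8->C
  (3,5):dx=+2,dy=+7->C; (4,5):dx=+1,dy=-1->D
Step 2: C = 5, D = 5, total pairs = 10.
Step 3: tau = (C - D)/(n(n-1)/2) = (5 - 5)/10 = 0.000000.
Step 4: Exact two-sided p-value (enumerate n! = 120 permutations of y under H0): p = 1.000000.
Step 5: alpha = 0.1. fail to reject H0.

tau_b = 0.0000 (C=5, D=5), p = 1.000000, fail to reject H0.


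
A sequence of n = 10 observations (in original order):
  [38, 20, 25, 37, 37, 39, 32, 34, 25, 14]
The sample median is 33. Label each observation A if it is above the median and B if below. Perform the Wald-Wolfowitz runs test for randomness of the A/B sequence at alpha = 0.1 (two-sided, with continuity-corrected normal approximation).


Step 1: Compute median = 33; label A = above, B = below.
Labels in order: ABBAAABABB  (n_A = 5, n_B = 5)
Step 2: Count runs R = 6.
Step 3: Under H0 (random ordering), E[R] = 2*n_A*n_B/(n_A+n_B) + 1 = 2*5*5/10 + 1 = 6.0000.
        Var[R] = 2*n_A*n_B*(2*n_A*n_B - n_A - n_B) / ((n_A+n_B)^2 * (n_A+n_B-1)) = 2000/900 = 2.2222.
        SD[R] = 1.4907.
Step 4: R = E[R], so z = 0 with no continuity correction.
Step 5: Two-sided p-value via normal approximation = 2*(1 - Phi(|z|)) = 1.000000.
Step 6: alpha = 0.1. fail to reject H0.

R = 6, z = 0.0000, p = 1.000000, fail to reject H0.


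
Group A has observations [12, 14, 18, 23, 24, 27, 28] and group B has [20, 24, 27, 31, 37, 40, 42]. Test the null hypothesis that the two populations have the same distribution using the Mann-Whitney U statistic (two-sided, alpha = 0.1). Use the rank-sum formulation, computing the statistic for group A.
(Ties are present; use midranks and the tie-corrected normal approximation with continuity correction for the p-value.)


Step 1: Combine and sort all 14 observations; assign midranks.
sorted (value, group): (12,X), (14,X), (18,X), (20,Y), (23,X), (24,X), (24,Y), (27,X), (27,Y), (28,X), (31,Y), (37,Y), (40,Y), (42,Y)
ranks: 12->1, 14->2, 18->3, 20->4, 23->5, 24->6.5, 24->6.5, 27->8.5, 27->8.5, 28->10, 31->11, 37->12, 40->13, 42->14
Step 2: Rank sum for X: R1 = 1 + 2 + 3 + 5 + 6.5 + 8.5 + 10 = 36.
Step 3: U_X = R1 - n1(n1+1)/2 = 36 - 7*8/2 = 36 - 28 = 8.
       U_Y = n1*n2 - U_X = 49 - 8 = 41.
Step 4: Ties are present, so use the tie-corrected normal approximation (with continuity correction) for the p-value.
Step 5: p-value = 0.040471; compare to alpha = 0.1. reject H0.

U_X = 8, p = 0.040471, reject H0 at alpha = 0.1.


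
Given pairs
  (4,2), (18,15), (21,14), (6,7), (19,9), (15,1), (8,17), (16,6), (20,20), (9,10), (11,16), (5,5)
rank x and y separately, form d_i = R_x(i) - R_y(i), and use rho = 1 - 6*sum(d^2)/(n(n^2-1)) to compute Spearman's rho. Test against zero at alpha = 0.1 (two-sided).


Step 1: Rank x and y separately (midranks; no ties here).
rank(x): 4->1, 18->9, 21->12, 6->3, 19->10, 15->7, 8->4, 16->8, 20->11, 9->5, 11->6, 5->2
rank(y): 2->2, 15->9, 14->8, 7->5, 9->6, 1->1, 17->11, 6->4, 20->12, 10->7, 16->10, 5->3
Step 2: d_i = R_x(i) - R_y(i); compute d_i^2.
  (1-2)^2=1, (9-9)^2=0, (12-8)^2=16, (3-5)^2=4, (10-6)^2=16, (7-1)^2=36, (4-11)^2=49, (8-4)^2=16, (11-12)^2=1, (5-7)^2=4, (6-10)^2=16, (2-3)^2=1
sum(d^2) = 160.
Step 3: rho = 1 - 6*160 / (12*(12^2 - 1)) = 1 - 960/1716 = 0.440559.
Step 4: Under H0, t = rho * sqrt((n-2)/(1-rho^2)) = 1.5519 ~ t(10).
Step 5: Two-sided p-value from the t-distribution with 10 df = 0.151735.
Step 6: alpha = 0.1. fail to reject H0.

rho = 0.4406, p = 0.151735, fail to reject H0 at alpha = 0.1.


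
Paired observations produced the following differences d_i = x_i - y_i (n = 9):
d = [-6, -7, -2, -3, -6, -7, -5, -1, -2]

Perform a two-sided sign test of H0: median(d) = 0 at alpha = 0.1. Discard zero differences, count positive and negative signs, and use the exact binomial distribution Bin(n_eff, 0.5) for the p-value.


Step 1: Discard zero differences. Original n = 9; n_eff = number of nonzero differences = 9.
Nonzero differences (with sign): -6, -7, -2, -3, -6, -7, -5, -1, -2
Step 2: Count signs: positive = 0, negative = 9.
Step 3: Under H0: P(positive) = 0.5, so the number of positives S ~ Bin(9, 0.5).
Step 4: Two-sided exact p-value = sum of Bin(9,0.5) probabilities at or below the observed probability = 0.003906.
Step 5: alpha = 0.1. reject H0.

n_eff = 9, pos = 0, neg = 9, p = 0.003906, reject H0.


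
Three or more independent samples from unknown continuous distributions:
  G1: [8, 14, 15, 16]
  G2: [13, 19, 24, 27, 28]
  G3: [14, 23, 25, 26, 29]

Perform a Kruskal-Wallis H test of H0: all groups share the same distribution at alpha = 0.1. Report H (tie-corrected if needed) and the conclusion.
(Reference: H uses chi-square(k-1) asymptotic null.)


Step 1: Combine all N = 14 observations and assign midranks.
sorted (value, group, rank): (8,G1,1), (13,G2,2), (14,G1,3.5), (14,G3,3.5), (15,G1,5), (16,G1,6), (19,G2,7), (23,G3,8), (24,G2,9), (25,G3,10), (26,G3,11), (27,G2,12), (28,G2,13), (29,G3,14)
Step 2: Sum ranks within each group.
R_1 = 15.5 (n_1 = 4)
R_2 = 43 (n_2 = 5)
R_3 = 46.5 (n_3 = 5)
Step 3: H = 12/(N(N+1)) * sum(R_i^2/n_i) - 3(N+1)
     = 12/(14*15) * (15.5^2/4 + 43^2/5 + 46.5^2/5) - 3*15
     = 0.057143 * 862.312 - 45
     = 4.275000.
Step 4: Ties present; correction factor C = 1 - 6/(14^3 - 14) = 0.997802. Corrected H = 4.275000 / 0.997802 = 4.284416.
Step 5: Under H0, H ~ chi^2(2); p-value = 0.117395.
Step 6: alpha = 0.1. fail to reject H0.

H = 4.2844, df = 2, p = 0.117395, fail to reject H0.


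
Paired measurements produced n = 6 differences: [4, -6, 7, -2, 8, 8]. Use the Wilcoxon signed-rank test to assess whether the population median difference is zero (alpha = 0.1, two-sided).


Step 1: Drop any zero differences (none here) and take |d_i|.
|d| = [4, 6, 7, 2, 8, 8]
Step 2: Midrank |d_i| (ties get averaged ranks).
ranks: |4|->2, |6|->3, |7|->4, |2|->1, |8|->5.5, |8|->5.5
Step 3: Attach original signs; sum ranks with positive sign and with negative sign.
W+ = 2 + 4 + 5.5 + 5.5 = 17
W- = 3 + 1 = 4
(Check: W+ + W- = 21 should equal n(n+1)/2 = 21.)
Step 4: Test statistic W = min(W+, W-) = 4.
Step 5: Ties in |d|, so use the tie-corrected normal approximation.
        E[W] = n(n+1)/4 = 6*7/4 = 10.5.
        Tie groups: |d|=8 (t=2); sum(t^3 - t) = 6.
        Var[W] = n(n+1)(2n+1)/24 - sum(t^3-t)/48 = 546/24 - 6/48 = 22.625.
        z = (W - E[W]) / sqrt(Var[W]) = (4 - 10.5) / 4.7566 = -1.3665.
        Two-sided p = 2*Phi(z) = 0.171773.
Step 6: alpha = 0.1. fail to reject H0.

W+ = 17, W- = 4, W = min = 4, p = 0.171773, fail to reject H0.


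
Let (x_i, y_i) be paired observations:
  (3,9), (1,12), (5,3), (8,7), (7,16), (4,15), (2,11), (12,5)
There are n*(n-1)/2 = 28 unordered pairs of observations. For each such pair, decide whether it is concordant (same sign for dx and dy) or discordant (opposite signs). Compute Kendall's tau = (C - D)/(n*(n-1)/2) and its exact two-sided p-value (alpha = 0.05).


Step 1: Enumerate the 28 unordered pairs (i,j) with i<j and classify each by sign(x_j-x_i) * sign(y_j-y_i).
  (1,2):dx=-2,dy=+3->D; (1,3):dx=+2,dy=-6->D; (1,4):dx=+5,dy=-2->D; (1,5):dx=+4,dy=+7->C
  (1,6):dx=+1,dy=+6->C; (1,7):dx=-1,dy=+2->D; (1,8):dx=+9,dy=-4->D; (2,3):dx=+4,dy=-9->D
  (2,4):dx=+7,dy=-5->D; (2,5):dx=+6,dy=+4->C; (2,6):dx=+3,dy=+3->C; (2,7):dx=+1,dy=-1->D
  (2,8):dx=+11,dy=-7->D; (3,4):dx=+3,dy=+4->C; (3,5):dx=+2,dy=+13->C; (3,6):dx=-1,dy=+12->D
  (3,7):dx=-3,dy=+8->D; (3,8):dx=+7,dy=+2->C; (4,5):dx=-1,dy=+9->D; (4,6):dx=-4,dy=+8->D
  (4,7):dx=-6,dy=+4->D; (4,8):dx=+4,dy=-2->D; (5,6):dx=-3,dy=-1->C; (5,7):dx=-5,dy=-5->C
  (5,8):dx=+5,dy=-11->D; (6,7):dx=-2,dy=-4->C; (6,8):dx=+8,dy=-10->D; (7,8):dx=+10,dy=-6->D
Step 2: C = 10, D = 18, total pairs = 28.
Step 3: tau = (C - D)/(n(n-1)/2) = (10 - 18)/28 = -0.285714.
Step 4: Exact two-sided p-value (enumerate n! = 40320 permutations of y under H0): p = 0.398760.
Step 5: alpha = 0.05. fail to reject H0.

tau_b = -0.2857 (C=10, D=18), p = 0.398760, fail to reject H0.


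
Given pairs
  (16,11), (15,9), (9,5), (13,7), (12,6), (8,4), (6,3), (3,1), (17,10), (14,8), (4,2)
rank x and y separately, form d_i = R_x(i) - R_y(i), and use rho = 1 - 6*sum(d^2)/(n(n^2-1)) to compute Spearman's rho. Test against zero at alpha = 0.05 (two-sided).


Step 1: Rank x and y separately (midranks; no ties here).
rank(x): 16->10, 15->9, 9->5, 13->7, 12->6, 8->4, 6->3, 3->1, 17->11, 14->8, 4->2
rank(y): 11->11, 9->9, 5->5, 7->7, 6->6, 4->4, 3->3, 1->1, 10->10, 8->8, 2->2
Step 2: d_i = R_x(i) - R_y(i); compute d_i^2.
  (10-11)^2=1, (9-9)^2=0, (5-5)^2=0, (7-7)^2=0, (6-6)^2=0, (4-4)^2=0, (3-3)^2=0, (1-1)^2=0, (11-10)^2=1, (8-8)^2=0, (2-2)^2=0
sum(d^2) = 2.
Step 3: rho = 1 - 6*2 / (11*(11^2 - 1)) = 1 - 12/1320 = 0.990909.
Step 4: Under H0, t = rho * sqrt((n-2)/(1-rho^2)) = 22.0966 ~ t(9).
Step 5: Two-sided p-value from the t-distribution with 9 df = 0.000000.
Step 6: alpha = 0.05. reject H0.

rho = 0.9909, p = 0.000000, reject H0 at alpha = 0.05.


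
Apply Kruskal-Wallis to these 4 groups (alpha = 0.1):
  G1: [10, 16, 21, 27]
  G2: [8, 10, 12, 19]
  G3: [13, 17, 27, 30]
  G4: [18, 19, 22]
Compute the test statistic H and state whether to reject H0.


Step 1: Combine all N = 15 observations and assign midranks.
sorted (value, group, rank): (8,G2,1), (10,G1,2.5), (10,G2,2.5), (12,G2,4), (13,G3,5), (16,G1,6), (17,G3,7), (18,G4,8), (19,G2,9.5), (19,G4,9.5), (21,G1,11), (22,G4,12), (27,G1,13.5), (27,G3,13.5), (30,G3,15)
Step 2: Sum ranks within each group.
R_1 = 33 (n_1 = 4)
R_2 = 17 (n_2 = 4)
R_3 = 40.5 (n_3 = 4)
R_4 = 29.5 (n_4 = 3)
Step 3: H = 12/(N(N+1)) * sum(R_i^2/n_i) - 3(N+1)
     = 12/(15*16) * (33^2/4 + 17^2/4 + 40.5^2/4 + 29.5^2/3) - 3*16
     = 0.050000 * 1044.65 - 48
     = 4.232292.
Step 4: Ties present; correction factor C = 1 - 18/(15^3 - 15) = 0.994643. Corrected H = 4.232292 / 0.994643 = 4.255087.
Step 5: Under H0, H ~ chi^2(3); p-value = 0.235204.
Step 6: alpha = 0.1. fail to reject H0.

H = 4.2551, df = 3, p = 0.235204, fail to reject H0.


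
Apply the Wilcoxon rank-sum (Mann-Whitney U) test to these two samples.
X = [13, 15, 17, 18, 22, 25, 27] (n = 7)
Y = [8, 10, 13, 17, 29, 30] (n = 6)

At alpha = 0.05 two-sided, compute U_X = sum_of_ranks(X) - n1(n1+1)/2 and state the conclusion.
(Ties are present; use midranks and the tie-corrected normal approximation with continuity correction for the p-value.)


Step 1: Combine and sort all 13 observations; assign midranks.
sorted (value, group): (8,Y), (10,Y), (13,X), (13,Y), (15,X), (17,X), (17,Y), (18,X), (22,X), (25,X), (27,X), (29,Y), (30,Y)
ranks: 8->1, 10->2, 13->3.5, 13->3.5, 15->5, 17->6.5, 17->6.5, 18->8, 22->9, 25->10, 27->11, 29->12, 30->13
Step 2: Rank sum for X: R1 = 3.5 + 5 + 6.5 + 8 + 9 + 10 + 11 = 53.
Step 3: U_X = R1 - n1(n1+1)/2 = 53 - 7*8/2 = 53 - 28 = 25.
       U_Y = n1*n2 - U_X = 42 - 25 = 17.
Step 4: Ties are present, so use the tie-corrected normal approximation (with continuity correction) for the p-value.
Step 5: p-value = 0.616104; compare to alpha = 0.05. fail to reject H0.

U_X = 25, p = 0.616104, fail to reject H0 at alpha = 0.05.


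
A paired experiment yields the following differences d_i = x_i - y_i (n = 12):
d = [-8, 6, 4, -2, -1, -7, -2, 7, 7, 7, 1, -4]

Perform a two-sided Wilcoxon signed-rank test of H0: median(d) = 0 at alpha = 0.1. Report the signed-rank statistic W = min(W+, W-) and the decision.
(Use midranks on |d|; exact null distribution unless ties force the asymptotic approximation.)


Step 1: Drop any zero differences (none here) and take |d_i|.
|d| = [8, 6, 4, 2, 1, 7, 2, 7, 7, 7, 1, 4]
Step 2: Midrank |d_i| (ties get averaged ranks).
ranks: |8|->12, |6|->7, |4|->5.5, |2|->3.5, |1|->1.5, |7|->9.5, |2|->3.5, |7|->9.5, |7|->9.5, |7|->9.5, |1|->1.5, |4|->5.5
Step 3: Attach original signs; sum ranks with positive sign and with negative sign.
W+ = 7 + 5.5 + 9.5 + 9.5 + 9.5 + 1.5 = 42.5
W- = 12 + 3.5 + 1.5 + 9.5 + 3.5 + 5.5 = 35.5
(Check: W+ + W- = 78 should equal n(n+1)/2 = 78.)
Step 4: Test statistic W = min(W+, W-) = 35.5.
Step 5: Ties in |d|, so use the tie-corrected normal approximation.
        E[W] = n(n+1)/4 = 12*13/4 = 39.
        Tie groups: |d|=1 (t=2), |d|=2 (t=2), |d|=4 (t=2), |d|=7 (t=4); sum(t^3 - t) = 78.
        Var[W] = n(n+1)(2n+1)/24 - sum(t^3-t)/48 = 3900/24 - 78/48 = 160.875.
        z = (W - E[W]) / sqrt(Var[W]) = (35.5 - 39) / 12.6837 = -0.2759.
        Two-sided p = 2*Phi(z) = 0.782590.
Step 6: alpha = 0.1. fail to reject H0.

W+ = 42.5, W- = 35.5, W = min = 35.5, p = 0.782590, fail to reject H0.


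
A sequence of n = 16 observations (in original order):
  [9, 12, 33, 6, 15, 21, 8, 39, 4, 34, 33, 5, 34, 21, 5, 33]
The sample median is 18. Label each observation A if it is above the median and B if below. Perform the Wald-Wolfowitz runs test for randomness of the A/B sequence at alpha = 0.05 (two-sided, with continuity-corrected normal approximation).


Step 1: Compute median = 18; label A = above, B = below.
Labels in order: BBABBABABAABAABA  (n_A = 8, n_B = 8)
Step 2: Count runs R = 12.
Step 3: Under H0 (random ordering), E[R] = 2*n_A*n_B/(n_A+n_B) + 1 = 2*8*8/16 + 1 = 9.0000.
        Var[R] = 2*n_A*n_B*(2*n_A*n_B - n_A - n_B) / ((n_A+n_B)^2 * (n_A+n_B-1)) = 14336/3840 = 3.7333.
        SD[R] = 1.9322.
Step 4: Continuity-corrected z = (R - 0.5 - E[R]) / SD[R] = (12 - 0.5 - 9.0000) / 1.9322 = 1.2939.
Step 5: Two-sided p-value via normal approximation = 2*(1 - Phi(|z|)) = 0.195709.
Step 6: alpha = 0.05. fail to reject H0.

R = 12, z = 1.2939, p = 0.195709, fail to reject H0.


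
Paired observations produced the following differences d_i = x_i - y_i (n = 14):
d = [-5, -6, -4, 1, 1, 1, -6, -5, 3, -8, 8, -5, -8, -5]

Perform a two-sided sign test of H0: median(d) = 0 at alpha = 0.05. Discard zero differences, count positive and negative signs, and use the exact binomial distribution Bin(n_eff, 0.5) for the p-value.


Step 1: Discard zero differences. Original n = 14; n_eff = number of nonzero differences = 14.
Nonzero differences (with sign): -5, -6, -4, +1, +1, +1, -6, -5, +3, -8, +8, -5, -8, -5
Step 2: Count signs: positive = 5, negative = 9.
Step 3: Under H0: P(positive) = 0.5, so the number of positives S ~ Bin(14, 0.5).
Step 4: Two-sided exact p-value = sum of Bin(14,0.5) probabilities at or below the observed probability = 0.423950.
Step 5: alpha = 0.05. fail to reject H0.

n_eff = 14, pos = 5, neg = 9, p = 0.423950, fail to reject H0.


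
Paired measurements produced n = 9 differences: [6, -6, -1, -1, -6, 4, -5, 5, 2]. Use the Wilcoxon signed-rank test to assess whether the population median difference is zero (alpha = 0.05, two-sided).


Step 1: Drop any zero differences (none here) and take |d_i|.
|d| = [6, 6, 1, 1, 6, 4, 5, 5, 2]
Step 2: Midrank |d_i| (ties get averaged ranks).
ranks: |6|->8, |6|->8, |1|->1.5, |1|->1.5, |6|->8, |4|->4, |5|->5.5, |5|->5.5, |2|->3
Step 3: Attach original signs; sum ranks with positive sign and with negative sign.
W+ = 8 + 4 + 5.5 + 3 = 20.5
W- = 8 + 1.5 + 1.5 + 8 + 5.5 = 24.5
(Check: W+ + W- = 45 should equal n(n+1)/2 = 45.)
Step 4: Test statistic W = min(W+, W-) = 20.5.
Step 5: Ties in |d|, so use the tie-corrected normal approximation.
        E[W] = n(n+1)/4 = 9*10/4 = 22.5.
        Tie groups: |d|=1 (t=2), |d|=5 (t=2), |d|=6 (t=3); sum(t^3 - t) = 36.
        Var[W] = n(n+1)(2n+1)/24 - sum(t^3-t)/48 = 1710/24 - 36/48 = 70.5.
        z = (W - E[W]) / sqrt(Var[W]) = (20.5 - 22.5) / 8.3964 = -0.2382.
        Two-sided p = 2*Phi(z) = 0.811729.
Step 6: alpha = 0.05. fail to reject H0.

W+ = 20.5, W- = 24.5, W = min = 20.5, p = 0.811729, fail to reject H0.


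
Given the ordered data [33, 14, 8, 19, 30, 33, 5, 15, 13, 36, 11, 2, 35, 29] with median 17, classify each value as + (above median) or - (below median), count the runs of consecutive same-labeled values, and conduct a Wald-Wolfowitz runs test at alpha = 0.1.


Step 1: Compute median = 17; label A = above, B = below.
Labels in order: ABBAAABBBABBAA  (n_A = 7, n_B = 7)
Step 2: Count runs R = 7.
Step 3: Under H0 (random ordering), E[R] = 2*n_A*n_B/(n_A+n_B) + 1 = 2*7*7/14 + 1 = 8.0000.
        Var[R] = 2*n_A*n_B*(2*n_A*n_B - n_A - n_B) / ((n_A+n_B)^2 * (n_A+n_B-1)) = 8232/2548 = 3.2308.
        SD[R] = 1.7974.
Step 4: Continuity-corrected z = (R + 0.5 - E[R]) / SD[R] = (7 + 0.5 - 8.0000) / 1.7974 = -0.2782.
Step 5: Two-sided p-value via normal approximation = 2*(1 - Phi(|z|)) = 0.780879.
Step 6: alpha = 0.1. fail to reject H0.

R = 7, z = -0.2782, p = 0.780879, fail to reject H0.


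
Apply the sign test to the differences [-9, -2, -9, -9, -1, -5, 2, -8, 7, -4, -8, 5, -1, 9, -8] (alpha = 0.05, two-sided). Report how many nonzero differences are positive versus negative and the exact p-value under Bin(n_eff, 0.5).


Step 1: Discard zero differences. Original n = 15; n_eff = number of nonzero differences = 15.
Nonzero differences (with sign): -9, -2, -9, -9, -1, -5, +2, -8, +7, -4, -8, +5, -1, +9, -8
Step 2: Count signs: positive = 4, negative = 11.
Step 3: Under H0: P(positive) = 0.5, so the number of positives S ~ Bin(15, 0.5).
Step 4: Two-sided exact p-value = sum of Bin(15,0.5) probabilities at or below the observed probability = 0.118469.
Step 5: alpha = 0.05. fail to reject H0.

n_eff = 15, pos = 4, neg = 11, p = 0.118469, fail to reject H0.
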